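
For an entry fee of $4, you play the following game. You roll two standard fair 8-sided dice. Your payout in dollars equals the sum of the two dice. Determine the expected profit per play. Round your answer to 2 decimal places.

Distribution of the sum of the two dice: 2 w.p. 1/64, 3 w.p. 1/32, 4 w.p. 3/64, 5 w.p. 1/16, 6 w.p. 5/64, 7 w.p. 3/32, …
E[payout] = (1/64)·2 + (1/32)·3 + (3/64)·4 + (1/16)·5 + (5/64)·6 + (3/32)·7 + (7/64)·8 + (1/8)·9 + (7/64)·10 + (3/32)·11 + (5/64)·12 + (1/16)·13 + (3/64)·14 + (1/32)·15 + (1/64)·16 = 9
Expected profit = 9 − 4 = 5 ≈ $5.00

$5.00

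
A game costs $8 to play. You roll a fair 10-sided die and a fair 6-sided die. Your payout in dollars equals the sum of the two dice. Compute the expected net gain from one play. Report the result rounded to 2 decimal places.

Distribution of the sum of the two dice: 2 w.p. 1/60, 3 w.p. 1/30, 4 w.p. 1/20, 5 w.p. 1/15, 6 w.p. 1/12, 7 w.p. 1/10, …
E[payout] = (1/60)·2 + (1/30)·3 + (1/20)·4 + (1/15)·5 + (1/12)·6 + (1/10)·7 + (1/10)·8 + (1/10)·9 + (1/10)·10 + (1/10)·11 + (1/12)·12 + (1/15)·13 + (1/20)·14 + (1/30)·15 + (1/60)·16 = 9
Expected profit = 9 − 8 = 1 ≈ $1.00

$1.00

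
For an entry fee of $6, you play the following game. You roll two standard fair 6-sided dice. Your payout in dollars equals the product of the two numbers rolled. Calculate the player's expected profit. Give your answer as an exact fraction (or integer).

Distribution of the product of the two numbers rolled: 1 w.p. 1/36, 2 w.p. 1/18, 3 w.p. 1/18, 4 w.p. 1/12, 5 w.p. 1/18, 6 w.p. 1/9, …
E[payout] = (1/36)·1 + (1/18)·2 + (1/18)·3 + (1/12)·4 + (1/18)·5 + (1/9)·6 + (1/18)·8 + (1/36)·9 + (1/18)·10 + (1/9)·12 + (1/18)·15 + (1/36)·16 + (1/18)·18 + (1/18)·20 + (1/18)·24 + (1/36)·25 + (1/18)·30 + (1/36)·36 = 49/4
Expected profit = 49/4 − 6 = 25/4

25/4 dollars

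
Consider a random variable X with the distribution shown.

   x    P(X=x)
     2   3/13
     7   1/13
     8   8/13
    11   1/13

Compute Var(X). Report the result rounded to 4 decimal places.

E[X] = (3/13)·2 + (1/13)·7 + (8/13)·8 + (1/13)·11 = 88/13
E[X²] = (3/13)·4 + (1/13)·49 + (8/13)·64 + (1/13)·121 = 694/13
Var(X) = 694/13 − (88/13)² = 1278/169 ≈ 7.5621

7.5621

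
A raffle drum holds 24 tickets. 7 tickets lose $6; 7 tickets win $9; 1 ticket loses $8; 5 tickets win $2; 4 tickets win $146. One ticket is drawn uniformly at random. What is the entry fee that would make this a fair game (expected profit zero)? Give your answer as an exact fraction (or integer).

607/24 dollars

E[payout] = (7/24)·(-6) + (7/24)·9 + (1/24)·(-8) + (5/24)·2 + (4/24)·146 = 607/24
Fair fee = E[payout] = 607/24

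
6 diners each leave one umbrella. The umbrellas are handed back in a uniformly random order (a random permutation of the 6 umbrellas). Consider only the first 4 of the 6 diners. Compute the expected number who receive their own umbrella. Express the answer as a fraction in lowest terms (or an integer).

Let Xᵢ = 1 if person i gets their own umbrella. For each i, P(Xᵢ=1) = 1/6.
By linearity of expectation, E[X₁+…+X_4] = 4·(1/6) = 2/3.

2/3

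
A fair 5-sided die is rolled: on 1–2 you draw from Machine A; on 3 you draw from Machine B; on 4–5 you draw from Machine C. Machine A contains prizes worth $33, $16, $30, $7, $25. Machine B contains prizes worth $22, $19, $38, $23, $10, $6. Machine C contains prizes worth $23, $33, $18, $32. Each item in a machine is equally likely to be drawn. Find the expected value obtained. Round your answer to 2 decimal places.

E[X | Machine A] = (33 + 16 + 30 + 7 + 25)/5 = 111/5
E[X | Machine B] = (22 + 19 + 38 + 23 + 10 + 6)/6 = 59/3
E[X | Machine C] = (23 + 33 + 18 + 32)/4 = 53/2
E[X] = (2/5)·111/5 + (1/5)·59/3 + (2/5)·53/2 = 1756/75 ≈ 23.41

$23.41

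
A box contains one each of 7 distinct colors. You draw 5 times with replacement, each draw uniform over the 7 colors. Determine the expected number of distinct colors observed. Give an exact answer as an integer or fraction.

9031/2401

Let Xⱼ=1 if type j appears at least once. P(Xⱼ=1) = 1 − ((7−1)/7)^5 = 9031/16807.
E[#distinct] = 7·9031/16807 = 9031/2401.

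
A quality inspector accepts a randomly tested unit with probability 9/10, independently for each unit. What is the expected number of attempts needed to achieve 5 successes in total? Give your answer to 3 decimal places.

5.556

By linearity (sum of 5 independent geometric waits), E[trials] = 5/p = 5/(9/10) = 50/9.
≈ 5.556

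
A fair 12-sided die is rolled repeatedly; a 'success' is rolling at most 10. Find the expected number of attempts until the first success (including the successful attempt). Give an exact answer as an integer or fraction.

For a geometric distribution, E[trials] = 1/p = 1/(5/6) = 6/5.

6/5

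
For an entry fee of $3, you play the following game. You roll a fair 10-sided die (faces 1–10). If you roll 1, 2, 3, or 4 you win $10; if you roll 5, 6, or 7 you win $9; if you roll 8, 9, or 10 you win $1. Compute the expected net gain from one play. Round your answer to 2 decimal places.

E[payout] = (3/10)·1 + (3/10)·9 + (2/5)·10 = 7
Expected profit = 7 − 3 = 4 ≈ $4.00

$4.00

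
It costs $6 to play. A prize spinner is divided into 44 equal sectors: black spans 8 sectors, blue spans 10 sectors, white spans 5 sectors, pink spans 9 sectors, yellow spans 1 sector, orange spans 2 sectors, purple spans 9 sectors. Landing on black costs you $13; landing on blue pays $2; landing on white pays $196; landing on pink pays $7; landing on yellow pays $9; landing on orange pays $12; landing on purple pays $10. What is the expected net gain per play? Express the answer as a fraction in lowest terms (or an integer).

409/22 dollars

E[payout] = (8/44)·(-13) + (10/44)·2 + (5/44)·196 + (9/44)·7 + (1/44)·9 + (2/44)·12 + (9/44)·10 = 541/22
Expected profit = 541/22 − 6 = 409/22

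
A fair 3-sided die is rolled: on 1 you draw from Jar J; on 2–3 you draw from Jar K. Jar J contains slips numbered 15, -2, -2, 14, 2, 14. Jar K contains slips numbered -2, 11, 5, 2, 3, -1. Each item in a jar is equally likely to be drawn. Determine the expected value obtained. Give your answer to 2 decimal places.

E[X | Jar J] = (15 − 2 − 2 + 14 + 2 + 14)/6 = 41/6
E[X | Jar K] = (-2 + 11 + 5 + 2 + 3 − 1)/6 = 3
E[X] = (1/3)·41/6 + (2/3)·3 = 77/18 ≈ 4.28

4.28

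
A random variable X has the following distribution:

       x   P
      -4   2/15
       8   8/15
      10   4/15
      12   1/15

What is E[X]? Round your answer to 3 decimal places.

7.200

E[X] = (2/15)·(-4) + (8/15)·8 + (4/15)·10 + (1/15)·12
     = 36/5 ≈ 7.200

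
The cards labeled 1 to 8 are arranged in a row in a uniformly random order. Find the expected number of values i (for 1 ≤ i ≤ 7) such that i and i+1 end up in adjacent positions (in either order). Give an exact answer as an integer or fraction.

7/4

For each i ∈ {1,…,7}, let Xᵢ = 1 if i and i+1 are adjacent. P(Xᵢ=1) = 2·(8−1)!/8! = 2/8.
By linearity, E[ΣXᵢ] = (7)·(2/8) = 7/4.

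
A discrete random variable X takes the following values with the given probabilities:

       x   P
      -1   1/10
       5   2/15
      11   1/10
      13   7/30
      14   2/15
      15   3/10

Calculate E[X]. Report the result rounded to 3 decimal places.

11.067

E[X] = (1/10)·(-1) + (2/15)·5 + (1/10)·11 + (7/30)·13 + (2/15)·14 + (3/10)·15
     = 166/15 ≈ 11.067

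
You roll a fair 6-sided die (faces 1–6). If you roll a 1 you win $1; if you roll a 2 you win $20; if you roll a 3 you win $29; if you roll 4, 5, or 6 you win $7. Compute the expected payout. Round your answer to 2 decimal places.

$11.83

E[payout] = (1/6)·1 + (1/2)·7 + (1/6)·20 + (1/6)·29 = 71/6
≈ $11.83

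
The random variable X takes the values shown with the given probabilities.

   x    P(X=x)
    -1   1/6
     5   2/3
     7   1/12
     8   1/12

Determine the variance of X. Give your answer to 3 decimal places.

6.743

E[X] = (1/6)·(-1) + (2/3)·5 + (1/12)·7 + (1/12)·8 = 53/12
E[X²] = (1/6)·1 + (2/3)·25 + (1/12)·49 + (1/12)·64 = 105/4
Var(X) = 105/4 − (53/12)² = 971/144 ≈ 6.743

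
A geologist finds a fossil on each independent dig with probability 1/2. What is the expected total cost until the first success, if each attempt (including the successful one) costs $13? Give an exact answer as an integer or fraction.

$26

E[#attempts] = 1/p = 2; E[cost] = 13·2 = 26.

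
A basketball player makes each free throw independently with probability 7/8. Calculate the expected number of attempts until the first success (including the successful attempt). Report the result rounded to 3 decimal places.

For a geometric distribution, E[trials] = 1/p = 1/(7/8) = 8/7.
≈ 1.143

1.143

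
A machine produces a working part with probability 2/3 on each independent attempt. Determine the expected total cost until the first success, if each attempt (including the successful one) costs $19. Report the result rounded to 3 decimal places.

E[#attempts] = 1/p = 3/2; E[cost] = 19·3/2 = 57/2.
≈ 28.500

$28.500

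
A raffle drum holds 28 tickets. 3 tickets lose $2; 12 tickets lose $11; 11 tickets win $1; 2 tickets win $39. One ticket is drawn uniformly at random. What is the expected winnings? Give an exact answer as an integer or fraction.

E[payout] = (3/28)·(-2) + (12/28)·(-11) + (11/28)·1 + (2/28)·39 = -7/4

-7/4 dollars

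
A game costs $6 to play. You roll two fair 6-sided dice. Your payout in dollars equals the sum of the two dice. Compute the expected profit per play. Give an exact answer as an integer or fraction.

Distribution of the sum of the two dice: 2 w.p. 1/36, 3 w.p. 1/18, 4 w.p. 1/12, 5 w.p. 1/9, 6 w.p. 5/36, 7 w.p. 1/6, …
E[payout] = (1/36)·2 + (1/18)·3 + (1/12)·4 + (1/9)·5 + (5/36)·6 + (1/6)·7 + (5/36)·8 + (1/9)·9 + (1/12)·10 + (1/18)·11 + (1/36)·12 = 7
Expected profit = 7 − 6 = 1

$1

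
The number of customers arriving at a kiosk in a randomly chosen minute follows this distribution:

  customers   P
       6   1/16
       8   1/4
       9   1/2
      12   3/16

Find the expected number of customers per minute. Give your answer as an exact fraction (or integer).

73/8

E[X] = (1/16)·6 + (1/4)·8 + (1/2)·9 + (3/16)·12
     = 73/8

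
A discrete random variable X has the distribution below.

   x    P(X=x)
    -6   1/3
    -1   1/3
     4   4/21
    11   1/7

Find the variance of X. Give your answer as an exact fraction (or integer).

98/3

E[X] = (1/3)·(-6) + (1/3)·(-1) + (4/21)·4 + (1/7)·11 = 0
E[X²] = (1/3)·36 + (1/3)·1 + (4/21)·16 + (1/7)·121 = 98/3
Var(X) = 98/3 − (0)² = 98/3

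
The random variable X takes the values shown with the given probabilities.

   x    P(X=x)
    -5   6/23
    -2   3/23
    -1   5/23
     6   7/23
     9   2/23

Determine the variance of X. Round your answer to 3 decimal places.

24.578

E[X] = (6/23)·(-5) + (3/23)·(-2) + (5/23)·(-1) + (7/23)·6 + (2/23)·9 = 19/23
E[X²] = (6/23)·25 + (3/23)·4 + (5/23)·1 + (7/23)·36 + (2/23)·81 = 581/23
Var(X) = 581/23 − (19/23)² = 13002/529 ≈ 24.578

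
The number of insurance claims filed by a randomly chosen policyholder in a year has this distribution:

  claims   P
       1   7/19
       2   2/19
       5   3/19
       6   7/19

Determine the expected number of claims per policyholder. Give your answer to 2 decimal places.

3.58

E[X] = (7/19)·1 + (2/19)·2 + (3/19)·5 + (7/19)·6
     = 68/19 ≈ 3.58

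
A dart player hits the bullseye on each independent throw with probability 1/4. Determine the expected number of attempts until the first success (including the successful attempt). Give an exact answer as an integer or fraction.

4

For a geometric distribution, E[trials] = 1/p = 1/(1/4) = 4.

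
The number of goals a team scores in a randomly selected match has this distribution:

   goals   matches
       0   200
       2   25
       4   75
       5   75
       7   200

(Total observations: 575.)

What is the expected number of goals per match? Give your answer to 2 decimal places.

3.70

Total = 575, so P(goals=0) = 200/575, etc.
E[X] = (8/23)·0 + (1/23)·2 + (3/23)·4 + (3/23)·5 + (8/23)·7
     = 85/23 ≈ 3.70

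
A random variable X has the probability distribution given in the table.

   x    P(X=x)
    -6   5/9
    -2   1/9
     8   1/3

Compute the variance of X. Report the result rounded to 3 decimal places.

40.988

E[X] = (5/9)·(-6) + (1/9)·(-2) + (1/3)·8 = -8/9
E[X²] = (5/9)·36 + (1/9)·4 + (1/3)·64 = 376/9
Var(X) = 376/9 − (-8/9)² = 3320/81 ≈ 40.988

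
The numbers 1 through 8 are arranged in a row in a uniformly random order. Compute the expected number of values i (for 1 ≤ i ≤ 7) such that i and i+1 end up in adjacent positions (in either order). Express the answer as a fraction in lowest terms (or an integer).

7/4

For each i ∈ {1,…,7}, let Xᵢ = 1 if i and i+1 are adjacent. P(Xᵢ=1) = 2·(8−1)!/8! = 2/8.
By linearity, E[ΣXᵢ] = (7)·(2/8) = 7/4.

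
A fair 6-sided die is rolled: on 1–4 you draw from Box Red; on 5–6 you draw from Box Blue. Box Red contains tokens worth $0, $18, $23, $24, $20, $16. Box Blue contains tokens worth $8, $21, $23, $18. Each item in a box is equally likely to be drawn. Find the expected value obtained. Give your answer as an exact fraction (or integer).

307/18 dollars

E[X | Box Red] = (0 + 18 + 23 + 24 + 20 + 16)/6 = 101/6
E[X | Box Blue] = (8 + 21 + 23 + 18)/4 = 35/2
E[X] = (2/3)·101/6 + (1/3)·35/2 = 307/18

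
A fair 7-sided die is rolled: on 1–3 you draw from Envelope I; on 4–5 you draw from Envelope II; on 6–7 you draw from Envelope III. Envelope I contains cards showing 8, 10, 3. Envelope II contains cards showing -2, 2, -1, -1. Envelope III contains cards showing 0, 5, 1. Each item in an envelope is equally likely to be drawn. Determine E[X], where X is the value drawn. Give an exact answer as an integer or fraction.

24/7

E[X | Envelope I] = (8 + 10 + 3)/3 = 7
E[X | Envelope II] = (-2 + 2 − 1 − 1)/4 = -1/2
E[X | Envelope III] = (0 + 5 + 1)/3 = 2
E[X] = (3/7)·7 + (2/7)·(-1/2) + (2/7)·2 = 24/7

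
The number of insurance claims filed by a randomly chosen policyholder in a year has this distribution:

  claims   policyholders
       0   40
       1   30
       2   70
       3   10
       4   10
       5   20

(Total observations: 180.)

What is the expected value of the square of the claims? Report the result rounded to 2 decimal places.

Total = 180, so P(claims=0) = 40/180, etc.
E[X²] = (2/9)·0 + (1/6)·1 + (7/18)·4 + (1/18)·9 + (1/18)·16 + (1/9)·25
     = 53/9 ≈ 5.89

5.89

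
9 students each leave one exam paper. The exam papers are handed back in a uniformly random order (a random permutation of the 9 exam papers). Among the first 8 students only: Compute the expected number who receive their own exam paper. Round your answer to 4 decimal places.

0.8889

Let Xᵢ = 1 if person i gets their own exam paper. For each i, P(Xᵢ=1) = 1/9.
By linearity of expectation, E[X₁+…+X_8] = 8·(1/9) = 8/9.
≈ 0.8889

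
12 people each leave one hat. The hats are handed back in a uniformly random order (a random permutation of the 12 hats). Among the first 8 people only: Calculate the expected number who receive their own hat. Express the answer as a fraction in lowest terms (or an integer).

Let Xᵢ = 1 if person i gets their own hat. For each i, P(Xᵢ=1) = 1/12.
By linearity of expectation, E[X₁+…+X_8] = 8·(1/12) = 2/3.

2/3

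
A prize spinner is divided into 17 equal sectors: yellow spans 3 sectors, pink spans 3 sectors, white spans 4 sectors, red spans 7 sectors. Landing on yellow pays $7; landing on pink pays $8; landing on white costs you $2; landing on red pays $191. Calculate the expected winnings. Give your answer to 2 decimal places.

E[payout] = (3/17)·7 + (3/17)·8 + (4/17)·(-2) + (7/17)·191 = 1374/17
≈ $80.82

$80.82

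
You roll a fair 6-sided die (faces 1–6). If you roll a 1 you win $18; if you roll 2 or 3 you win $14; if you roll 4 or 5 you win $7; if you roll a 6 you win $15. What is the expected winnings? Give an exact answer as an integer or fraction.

E[payout] = (1/3)·7 + (1/3)·14 + (1/6)·15 + (1/6)·18 = 25/2

25/2 dollars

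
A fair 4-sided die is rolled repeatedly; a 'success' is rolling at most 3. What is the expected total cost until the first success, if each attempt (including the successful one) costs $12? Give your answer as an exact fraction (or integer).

$16

E[#attempts] = 1/p = 4/3; E[cost] = 12·4/3 = 16.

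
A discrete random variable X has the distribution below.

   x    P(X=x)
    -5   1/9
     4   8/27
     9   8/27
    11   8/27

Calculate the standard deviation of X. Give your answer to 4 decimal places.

E[X] = 59/9, E[X²] = 1819/27
Var(X) = E[X²] − (E[X])² = 1819/27 − 3481/81 = 1976/81
SD(X) = √(1976/81) ≈ 4.9391

4.9391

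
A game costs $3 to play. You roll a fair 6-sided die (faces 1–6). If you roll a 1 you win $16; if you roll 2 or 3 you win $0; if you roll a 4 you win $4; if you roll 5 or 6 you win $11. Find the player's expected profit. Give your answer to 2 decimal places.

$4.00

E[payout] = (1/3)·0 + (1/6)·4 + (1/3)·11 + (1/6)·16 = 7
Expected profit = 7 − 3 = 4 ≈ $4.00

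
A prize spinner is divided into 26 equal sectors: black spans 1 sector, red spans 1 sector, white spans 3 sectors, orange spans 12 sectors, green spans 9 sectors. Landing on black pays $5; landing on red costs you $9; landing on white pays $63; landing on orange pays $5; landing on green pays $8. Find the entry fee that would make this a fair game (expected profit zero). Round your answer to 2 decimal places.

$12.19

E[payout] = (1/26)·5 + (1/26)·(-9) + (3/26)·63 + (12/26)·5 + (9/26)·8 = 317/26
Fair fee = E[payout] = 317/26 ≈ $12.19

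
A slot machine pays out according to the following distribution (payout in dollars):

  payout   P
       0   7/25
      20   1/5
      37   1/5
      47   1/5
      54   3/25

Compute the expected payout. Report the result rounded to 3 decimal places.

$27.280

E[X] = (7/25)·0 + (1/5)·20 + (1/5)·37 + (1/5)·47 + (3/25)·54
     = 682/25 ≈ 27.280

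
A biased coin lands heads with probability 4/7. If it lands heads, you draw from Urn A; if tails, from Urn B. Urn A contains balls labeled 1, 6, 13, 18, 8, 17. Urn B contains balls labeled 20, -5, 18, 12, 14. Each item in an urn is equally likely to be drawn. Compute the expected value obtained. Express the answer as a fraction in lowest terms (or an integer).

E[X | Urn A] = (1 + 6 + 13 + 18 + 8 + 17)/6 = 21/2
E[X | Urn B] = (20 − 5 + 18 + 12 + 14)/5 = 59/5
E[X] = (4/7)·21/2 + (3/7)·59/5 = 387/35

387/35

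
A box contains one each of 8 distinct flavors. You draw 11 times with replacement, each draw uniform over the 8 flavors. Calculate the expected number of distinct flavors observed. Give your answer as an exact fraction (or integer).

Let Xⱼ=1 if type j appears at least once. P(Xⱼ=1) = 1 − ((8−1)/8)^11 = 6612607849/8589934592.
E[#distinct] = 8·6612607849/8589934592 = 6612607849/1073741824.

6612607849/1073741824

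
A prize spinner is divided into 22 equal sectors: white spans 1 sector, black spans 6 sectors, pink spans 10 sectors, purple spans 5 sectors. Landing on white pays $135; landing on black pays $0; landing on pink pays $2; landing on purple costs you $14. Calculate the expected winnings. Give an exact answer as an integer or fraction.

E[payout] = (1/22)·135 + (6/22)·0 + (10/22)·2 + (5/22)·(-14) = 85/22

85/22 dollars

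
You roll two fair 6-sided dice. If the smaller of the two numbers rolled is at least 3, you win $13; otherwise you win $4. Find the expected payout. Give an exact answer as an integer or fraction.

$8

E[payout] = (5/9)·4 + (4/9)·13 = 8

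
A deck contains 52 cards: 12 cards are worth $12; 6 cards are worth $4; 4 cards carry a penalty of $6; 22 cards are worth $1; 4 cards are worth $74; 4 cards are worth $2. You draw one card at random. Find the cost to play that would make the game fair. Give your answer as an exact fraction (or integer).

235/26 dollars

E[payout] = (12/52)·12 + (6/52)·4 + (4/52)·(-6) + (22/52)·1 + (4/52)·74 + (4/52)·2 = 235/26
Fair fee = E[payout] = 235/26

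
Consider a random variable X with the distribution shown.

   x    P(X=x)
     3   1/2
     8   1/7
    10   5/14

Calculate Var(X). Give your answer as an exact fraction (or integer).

E[X] = (1/2)·3 + (1/7)·8 + (5/14)·10 = 87/14
E[X²] = (1/2)·9 + (1/7)·64 + (5/14)·100 = 691/14
Var(X) = 691/14 − (87/14)² = 2105/196

2105/196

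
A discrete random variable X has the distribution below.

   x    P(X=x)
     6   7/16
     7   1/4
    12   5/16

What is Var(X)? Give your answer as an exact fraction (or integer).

447/64

E[X] = (7/16)·6 + (1/4)·7 + (5/16)·12 = 65/8
E[X²] = (7/16)·36 + (1/4)·49 + (5/16)·144 = 73
Var(X) = 73 − (65/8)² = 447/64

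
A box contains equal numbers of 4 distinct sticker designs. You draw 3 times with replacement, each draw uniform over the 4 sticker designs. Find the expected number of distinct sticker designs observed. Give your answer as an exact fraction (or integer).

37/16

Let Xⱼ=1 if type j appears at least once. P(Xⱼ=1) = 1 − ((4−1)/4)^3 = 37/64.
E[#distinct] = 4·37/64 = 37/16.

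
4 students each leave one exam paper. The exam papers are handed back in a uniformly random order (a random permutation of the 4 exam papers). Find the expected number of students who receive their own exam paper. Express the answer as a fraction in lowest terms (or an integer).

Let Xᵢ = 1 if person i gets their own exam paper. For each i, P(Xᵢ=1) = 1/4.
By linearity of expectation, E[X₁+…+X_4] = 4·(1/4) = 1.

1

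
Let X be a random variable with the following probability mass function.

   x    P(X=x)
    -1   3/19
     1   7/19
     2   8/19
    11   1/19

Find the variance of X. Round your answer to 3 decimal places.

E[X] = (3/19)·(-1) + (7/19)·1 + (8/19)·2 + (1/19)·11 = 31/19
E[X²] = (3/19)·1 + (7/19)·1 + (8/19)·4 + (1/19)·121 = 163/19
Var(X) = 163/19 − (31/19)² = 2136/361 ≈ 5.917

5.917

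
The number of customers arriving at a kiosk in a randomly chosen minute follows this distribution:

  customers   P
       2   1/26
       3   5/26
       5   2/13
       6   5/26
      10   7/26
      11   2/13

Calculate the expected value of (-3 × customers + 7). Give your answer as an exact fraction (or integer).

-361/26

E[-3x+7] = (1/26)·1 + (5/26)·(-2) + (2/13)·(-8) + (5/26)·(-11) + (7/26)·(-23) + (2/13)·(-26)
     = -361/26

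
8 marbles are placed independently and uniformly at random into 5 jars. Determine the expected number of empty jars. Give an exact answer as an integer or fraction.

65536/78125

Let Xⱼ=1 if jar j is empty. P(Xⱼ=1) = ((5-1)/5)^8 = 65536/390625.
By linearity, E[#empty] = 5·65536/390625 = 65536/78125.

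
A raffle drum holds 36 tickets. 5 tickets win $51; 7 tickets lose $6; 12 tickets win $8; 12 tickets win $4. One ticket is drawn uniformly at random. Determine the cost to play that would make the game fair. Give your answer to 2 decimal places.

$9.92

E[payout] = (5/36)·51 + (7/36)·(-6) + (12/36)·8 + (12/36)·4 = 119/12
Fair fee = E[payout] = 119/12 ≈ $9.92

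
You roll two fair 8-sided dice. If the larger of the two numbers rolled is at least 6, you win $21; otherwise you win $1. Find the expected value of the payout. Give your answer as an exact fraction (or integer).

E[payout] = (25/64)·1 + (39/64)·21 = 211/16

211/16 dollars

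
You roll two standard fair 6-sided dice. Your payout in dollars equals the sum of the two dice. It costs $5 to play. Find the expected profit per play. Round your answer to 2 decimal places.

Distribution of the sum of the two dice: 2 w.p. 1/36, 3 w.p. 1/18, 4 w.p. 1/12, 5 w.p. 1/9, 6 w.p. 5/36, 7 w.p. 1/6, …
E[payout] = (1/36)·2 + (1/18)·3 + (1/12)·4 + (1/9)·5 + (5/36)·6 + (1/6)·7 + (5/36)·8 + (1/9)·9 + (1/12)·10 + (1/18)·11 + (1/36)·12 = 7
Expected profit = 7 − 5 = 2 ≈ $2.00

$2.00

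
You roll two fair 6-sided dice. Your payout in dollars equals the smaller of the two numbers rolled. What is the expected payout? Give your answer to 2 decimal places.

$2.53

Distribution of the smaller of the two numbers rolled: 1 w.p. 11/36, 2 w.p. 1/4, 3 w.p. 7/36, 4 w.p. 5/36, 5 w.p. 1/12, 6 w.p. 1/36
E[payout] = (11/36)·1 + (1/4)·2 + (7/36)·3 + (5/36)·4 + (1/12)·5 + (1/36)·6 = 91/36
≈ $2.53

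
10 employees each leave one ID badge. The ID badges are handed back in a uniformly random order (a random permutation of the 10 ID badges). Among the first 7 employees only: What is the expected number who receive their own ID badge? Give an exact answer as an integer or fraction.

7/10

Let Xᵢ = 1 if person i gets their own ID badge. For each i, P(Xᵢ=1) = 1/10.
By linearity of expectation, E[X₁+…+X_7] = 7·(1/10) = 7/10.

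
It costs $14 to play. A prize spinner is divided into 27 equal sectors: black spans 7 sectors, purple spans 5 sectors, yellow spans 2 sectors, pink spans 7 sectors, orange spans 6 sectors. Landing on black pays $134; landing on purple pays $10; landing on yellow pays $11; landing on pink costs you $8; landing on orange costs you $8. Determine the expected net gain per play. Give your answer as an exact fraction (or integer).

E[payout] = (7/27)·134 + (5/27)·10 + (2/27)·11 + (7/27)·(-8) + (6/27)·(-8) = 302/9
Expected profit = 302/9 − 14 = 176/9

176/9 dollars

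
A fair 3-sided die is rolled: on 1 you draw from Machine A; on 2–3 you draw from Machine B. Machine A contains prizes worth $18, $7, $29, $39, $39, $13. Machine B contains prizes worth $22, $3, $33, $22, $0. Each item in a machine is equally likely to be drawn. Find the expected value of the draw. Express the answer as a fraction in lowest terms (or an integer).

E[X | Machine A] = (18 + 7 + 29 + 39 + 39 + 13)/6 = 145/6
E[X | Machine B] = (22 + 3 + 33 + 22 + 0)/5 = 16
E[X] = (1/3)·145/6 + (2/3)·16 = 337/18

337/18 dollars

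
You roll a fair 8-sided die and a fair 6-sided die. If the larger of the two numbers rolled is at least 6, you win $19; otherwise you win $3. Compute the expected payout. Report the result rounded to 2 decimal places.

E[payout] = (25/48)·3 + (23/48)·19 = 32/3
≈ $10.67

$10.67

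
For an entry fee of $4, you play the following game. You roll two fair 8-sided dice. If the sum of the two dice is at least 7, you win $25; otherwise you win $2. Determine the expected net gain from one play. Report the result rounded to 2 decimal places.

E[payout] = (15/64)·2 + (49/64)·25 = 1255/64
Expected profit = 1255/64 − 4 = 999/64 ≈ $15.61

$15.61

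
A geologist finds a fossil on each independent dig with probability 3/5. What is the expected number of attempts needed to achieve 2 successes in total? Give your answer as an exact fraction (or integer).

10/3

By linearity (sum of 2 independent geometric waits), E[trials] = 2/p = 2/(3/5) = 10/3.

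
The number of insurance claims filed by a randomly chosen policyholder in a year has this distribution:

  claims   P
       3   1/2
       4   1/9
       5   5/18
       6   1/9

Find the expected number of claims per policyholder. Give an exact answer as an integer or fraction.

4

E[X] = (1/2)·3 + (1/9)·4 + (5/18)·5 + (1/9)·6
     = 4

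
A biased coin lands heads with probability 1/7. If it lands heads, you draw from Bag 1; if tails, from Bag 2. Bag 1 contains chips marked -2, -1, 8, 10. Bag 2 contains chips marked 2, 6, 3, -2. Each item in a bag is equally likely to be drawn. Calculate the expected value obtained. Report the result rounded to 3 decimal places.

E[X | Bag 1] = (-2 − 1 + 8 + 10)/4 = 15/4
E[X | Bag 2] = (2 + 6 + 3 − 2)/4 = 9/4
E[X] = (1/7)·15/4 + (6/7)·9/4 = 69/28 ≈ 2.464

2.464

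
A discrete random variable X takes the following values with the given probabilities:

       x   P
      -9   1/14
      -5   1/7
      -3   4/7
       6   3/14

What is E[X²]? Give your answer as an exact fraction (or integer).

E[X²] = (1/14)·81 + (1/7)·25 + (4/7)·9 + (3/14)·36
     = 311/14

311/14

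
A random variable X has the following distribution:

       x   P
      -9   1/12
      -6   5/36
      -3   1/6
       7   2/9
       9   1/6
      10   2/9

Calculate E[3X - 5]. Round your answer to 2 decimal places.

E[3x-5] = (1/12)·(-32) + (5/36)·(-23) + (1/6)·(-14) + (2/9)·16 + (1/6)·22 + (2/9)·25
     = 55/12 ≈ 4.58

4.58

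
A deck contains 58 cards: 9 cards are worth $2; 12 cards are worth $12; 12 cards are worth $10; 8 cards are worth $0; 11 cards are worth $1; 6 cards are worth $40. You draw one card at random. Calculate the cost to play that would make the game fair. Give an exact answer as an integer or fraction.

E[payout] = (9/58)·2 + (12/58)·12 + (12/58)·10 + (8/58)·0 + (11/58)·1 + (6/58)·40 = 533/58
Fair fee = E[payout] = 533/58

533/58 dollars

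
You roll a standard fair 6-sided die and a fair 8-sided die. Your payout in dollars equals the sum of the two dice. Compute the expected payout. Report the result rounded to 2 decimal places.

Distribution of the sum of the two dice: 2 w.p. 1/48, 3 w.p. 1/24, 4 w.p. 1/16, 5 w.p. 1/12, 6 w.p. 5/48, 7 w.p. 1/8, …
E[payout] = (1/48)·2 + (1/24)·3 + (1/16)·4 + (1/12)·5 + (5/48)·6 + (1/8)·7 + (1/8)·8 + (1/8)·9 + (5/48)·10 + (1/12)·11 + (1/16)·12 + (1/24)·13 + (1/48)·14 = 8
≈ $8.00

$8.00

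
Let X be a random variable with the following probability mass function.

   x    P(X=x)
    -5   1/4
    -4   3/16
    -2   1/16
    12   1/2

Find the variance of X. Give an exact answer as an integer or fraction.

E[X] = (1/4)·(-5) + (3/16)·(-4) + (1/16)·(-2) + (1/2)·12 = 31/8
E[X²] = (1/4)·25 + (3/16)·16 + (1/16)·4 + (1/2)·144 = 163/2
Var(X) = 163/2 − (31/8)² = 4255/64

4255/64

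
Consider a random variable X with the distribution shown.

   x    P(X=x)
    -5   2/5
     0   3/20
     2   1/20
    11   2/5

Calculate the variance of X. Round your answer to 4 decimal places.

E[X] = (2/5)·(-5) + (3/20)·0 + (1/20)·2 + (2/5)·11 = 5/2
E[X²] = (2/5)·25 + (3/20)·0 + (1/20)·4 + (2/5)·121 = 293/5
Var(X) = 293/5 − (5/2)² = 1047/20 ≈ 52.3500

52.3500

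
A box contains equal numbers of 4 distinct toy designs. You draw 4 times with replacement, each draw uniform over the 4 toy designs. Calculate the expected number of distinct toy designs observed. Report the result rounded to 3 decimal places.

2.734

Let Xⱼ=1 if type j appears at least once. P(Xⱼ=1) = 1 − ((4−1)/4)^4 = 175/256.
E[#distinct] = 4·175/256 = 175/64.
≈ 2.734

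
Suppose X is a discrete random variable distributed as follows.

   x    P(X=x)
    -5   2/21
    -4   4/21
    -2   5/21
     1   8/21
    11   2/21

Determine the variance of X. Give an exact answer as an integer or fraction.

892/49

E[X] = (2/21)·(-5) + (4/21)·(-4) + (5/21)·(-2) + (8/21)·1 + (2/21)·11 = -2/7
E[X²] = (2/21)·25 + (4/21)·16 + (5/21)·4 + (8/21)·1 + (2/21)·121 = 128/7
Var(X) = 128/7 − (-2/7)² = 892/49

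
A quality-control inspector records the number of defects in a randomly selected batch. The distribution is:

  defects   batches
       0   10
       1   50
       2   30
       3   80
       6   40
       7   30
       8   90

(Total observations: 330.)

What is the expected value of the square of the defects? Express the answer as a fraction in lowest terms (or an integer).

956/33

Total = 330, so P(defects=0) = 10/330, etc.
E[X²] = (1/33)·0 + (5/33)·1 + (1/11)·4 + (8/33)·9 + (4/33)·36 + (1/11)·49 + (3/11)·64
     = 956/33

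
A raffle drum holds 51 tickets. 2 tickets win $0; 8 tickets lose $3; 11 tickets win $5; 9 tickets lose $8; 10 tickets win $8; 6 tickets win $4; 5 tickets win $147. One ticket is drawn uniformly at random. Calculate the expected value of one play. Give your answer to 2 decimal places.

$15.65

E[payout] = (2/51)·0 + (8/51)·(-3) + (11/51)·5 + (9/51)·(-8) + (10/51)·8 + (6/51)·4 + (5/51)·147 = 266/17
≈ $15.65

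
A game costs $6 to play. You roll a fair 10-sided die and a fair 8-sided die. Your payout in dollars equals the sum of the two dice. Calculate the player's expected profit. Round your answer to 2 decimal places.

$4.00

Distribution of the sum of the two dice: 2 w.p. 1/80, 3 w.p. 1/40, 4 w.p. 3/80, 5 w.p. 1/20, 6 w.p. 1/16, 7 w.p. 3/40, …
E[payout] = (1/80)·2 + (1/40)·3 + (3/80)·4 + (1/20)·5 + (1/16)·6 + (3/40)·7 + (7/80)·8 + (1/10)·9 + (1/10)·10 + (1/10)·11 + (7/80)·12 + (3/40)·13 + (1/16)·14 + (1/20)·15 + (3/80)·16 + (1/40)·17 + (1/80)·18 = 10
Expected profit = 10 − 6 = 4 ≈ $4.00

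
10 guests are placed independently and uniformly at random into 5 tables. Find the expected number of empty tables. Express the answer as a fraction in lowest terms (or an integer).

Let Xⱼ=1 if table j is empty. P(Xⱼ=1) = ((5-1)/5)^10 = 1048576/9765625.
By linearity, E[#empty] = 5·1048576/9765625 = 1048576/1953125.

1048576/1953125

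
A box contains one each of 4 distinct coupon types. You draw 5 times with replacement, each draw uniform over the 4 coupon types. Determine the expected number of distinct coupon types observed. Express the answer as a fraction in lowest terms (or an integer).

Let Xⱼ=1 if type j appears at least once. P(Xⱼ=1) = 1 − ((4−1)/4)^5 = 781/1024.
E[#distinct] = 4·781/1024 = 781/256.

781/256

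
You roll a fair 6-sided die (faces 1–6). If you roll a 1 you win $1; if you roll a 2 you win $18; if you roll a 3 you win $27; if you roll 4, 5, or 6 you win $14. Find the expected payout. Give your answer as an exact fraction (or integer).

E[payout] = (1/6)·1 + (1/2)·14 + (1/6)·18 + (1/6)·27 = 44/3

44/3 dollars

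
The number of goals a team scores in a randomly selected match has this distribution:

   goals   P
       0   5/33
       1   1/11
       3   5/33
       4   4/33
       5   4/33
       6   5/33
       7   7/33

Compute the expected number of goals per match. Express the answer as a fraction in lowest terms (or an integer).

E[X] = (5/33)·0 + (1/11)·1 + (5/33)·3 + (4/33)·4 + (4/33)·5 + (5/33)·6 + (7/33)·7
     = 133/33

133/33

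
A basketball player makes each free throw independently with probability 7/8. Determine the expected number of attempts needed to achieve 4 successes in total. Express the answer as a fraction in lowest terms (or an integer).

32/7

By linearity (sum of 4 independent geometric waits), E[trials] = 4/p = 4/(7/8) = 32/7.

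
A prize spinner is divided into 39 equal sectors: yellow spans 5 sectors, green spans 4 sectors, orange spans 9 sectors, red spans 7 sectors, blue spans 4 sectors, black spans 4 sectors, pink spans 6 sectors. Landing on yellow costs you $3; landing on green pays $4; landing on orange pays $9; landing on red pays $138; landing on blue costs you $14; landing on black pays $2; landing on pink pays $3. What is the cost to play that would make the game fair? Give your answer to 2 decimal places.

E[payout] = (5/39)·(-3) + (4/39)·4 + (9/39)·9 + (7/39)·138 + (4/39)·(-14) + (4/39)·2 + (6/39)·3 = 1018/39
Fair fee = E[payout] = 1018/39 ≈ $26.10

$26.10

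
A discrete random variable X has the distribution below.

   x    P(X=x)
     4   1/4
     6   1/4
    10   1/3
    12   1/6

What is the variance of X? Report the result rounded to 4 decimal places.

E[X] = (1/4)·4 + (1/4)·6 + (1/3)·10 + (1/6)·12 = 47/6
E[X²] = (1/4)·16 + (1/4)·36 + (1/3)·100 + (1/6)·144 = 211/3
Var(X) = 211/3 − (47/6)² = 323/36 ≈ 8.9722

8.9722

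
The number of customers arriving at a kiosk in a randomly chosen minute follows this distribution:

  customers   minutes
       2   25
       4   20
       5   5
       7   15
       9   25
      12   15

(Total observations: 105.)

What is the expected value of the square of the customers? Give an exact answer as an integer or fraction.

Total = 105, so P(customers=2) = 25/105, etc.
E[X²] = (5/21)·4 + (4/21)·16 + (1/21)·25 + (1/7)·49 + (5/21)·81 + (1/7)·144
     = 1093/21

1093/21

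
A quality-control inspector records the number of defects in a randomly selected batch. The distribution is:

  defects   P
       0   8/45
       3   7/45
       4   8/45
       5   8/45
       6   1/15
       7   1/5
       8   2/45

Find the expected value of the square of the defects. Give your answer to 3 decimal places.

E[X²] = (8/45)·0 + (7/45)·9 + (8/45)·16 + (8/45)·25 + (1/15)·36 + (1/5)·49 + (2/45)·64
     = 356/15 ≈ 23.733

23.733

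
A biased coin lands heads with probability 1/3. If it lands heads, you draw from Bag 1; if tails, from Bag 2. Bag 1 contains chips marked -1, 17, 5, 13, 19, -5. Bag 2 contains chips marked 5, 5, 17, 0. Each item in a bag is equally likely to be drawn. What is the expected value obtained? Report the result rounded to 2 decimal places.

7.17

E[X | Bag 1] = (-1 + 17 + 5 + 13 + 19 − 5)/6 = 8
E[X | Bag 2] = (5 + 5 + 17 + 0)/4 = 27/4
E[X] = (1/3)·8 + (2/3)·27/4 = 43/6 ≈ 7.17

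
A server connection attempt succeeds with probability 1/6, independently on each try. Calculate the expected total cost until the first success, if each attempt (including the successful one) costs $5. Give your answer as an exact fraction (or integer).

E[#attempts] = 1/p = 6; E[cost] = 5·6 = 30.

$30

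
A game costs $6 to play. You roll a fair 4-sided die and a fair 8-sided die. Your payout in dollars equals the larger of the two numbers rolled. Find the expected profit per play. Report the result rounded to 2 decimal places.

-$1.19

Distribution of the larger of the two numbers rolled: 1 w.p. 1/32, 2 w.p. 3/32, 3 w.p. 5/32, 4 w.p. 7/32, 5 w.p. 1/8, 6 w.p. 1/8, …
E[payout] = (1/32)·1 + (3/32)·2 + (5/32)·3 + (7/32)·4 + (1/8)·5 + (1/8)·6 + (1/8)·7 + (1/8)·8 = 77/16
Expected profit = 77/16 − 6 = -19/16 ≈ -$1.19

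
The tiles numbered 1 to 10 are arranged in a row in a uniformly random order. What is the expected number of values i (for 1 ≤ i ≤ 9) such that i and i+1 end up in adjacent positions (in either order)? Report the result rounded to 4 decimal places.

For each i ∈ {1,…,9}, let Xᵢ = 1 if i and i+1 are adjacent. P(Xᵢ=1) = 2·(10−1)!/10! = 2/10.
By linearity, E[ΣXᵢ] = (9)·(2/10) = 9/5.
≈ 1.8000

1.8000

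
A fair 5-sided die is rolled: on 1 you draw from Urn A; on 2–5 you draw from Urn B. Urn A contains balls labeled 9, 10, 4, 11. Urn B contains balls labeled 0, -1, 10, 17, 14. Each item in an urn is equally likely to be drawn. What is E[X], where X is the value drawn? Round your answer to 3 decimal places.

E[X | Urn A] = (9 + 10 + 4 + 11)/4 = 17/2
E[X | Urn B] = (0 − 1 + 10 + 17 + 14)/5 = 8
E[X] = (1/5)·17/2 + (4/5)·8 = 81/10 ≈ 8.100

8.100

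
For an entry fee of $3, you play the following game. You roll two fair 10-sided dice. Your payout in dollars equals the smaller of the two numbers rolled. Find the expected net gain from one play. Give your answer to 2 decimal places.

Distribution of the smaller of the two numbers rolled: 1 w.p. 19/100, 2 w.p. 17/100, 3 w.p. 3/20, 4 w.p. 13/100, 5 w.p. 11/100, 6 w.p. 9/100, …
E[payout] = (19/100)·1 + (17/100)·2 + (3/20)·3 + (13/100)·4 + (11/100)·5 + (9/100)·6 + (7/100)·7 + (1/20)·8 + (3/100)·9 + (1/100)·10 = 77/20
Expected profit = 77/20 − 3 = 17/20 ≈ $0.85

$0.85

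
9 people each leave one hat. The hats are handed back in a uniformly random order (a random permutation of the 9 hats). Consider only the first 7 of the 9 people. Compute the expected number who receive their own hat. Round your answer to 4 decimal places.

0.7778

Let Xᵢ = 1 if person i gets their own hat. For each i, P(Xᵢ=1) = 1/9.
By linearity of expectation, E[X₁+…+X_7] = 7·(1/9) = 7/9.
≈ 0.7778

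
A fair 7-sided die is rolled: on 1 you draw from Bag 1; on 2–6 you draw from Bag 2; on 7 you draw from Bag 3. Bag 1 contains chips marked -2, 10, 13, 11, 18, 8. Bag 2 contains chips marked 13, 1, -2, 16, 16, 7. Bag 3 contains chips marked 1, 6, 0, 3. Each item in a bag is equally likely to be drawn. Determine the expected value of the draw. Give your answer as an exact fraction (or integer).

164/21

E[X | Bag 1] = (-2 + 10 + 13 + 11 + 18 + 8)/6 = 29/3
E[X | Bag 2] = (13 + 1 − 2 + 16 + 16 + 7)/6 = 17/2
E[X | Bag 3] = (1 + 6 + 0 + 3)/4 = 5/2
E[X] = (1/7)·29/3 + (5/7)·17/2 + (1/7)·5/2 = 164/21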